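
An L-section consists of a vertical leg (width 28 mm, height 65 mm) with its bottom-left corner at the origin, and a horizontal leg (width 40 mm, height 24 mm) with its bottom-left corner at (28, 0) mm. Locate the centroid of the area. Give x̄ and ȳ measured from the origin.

Part | A | x̄ᵢ | ȳᵢ | A·x̄ᵢ | A·ȳᵢ
vertical leg | 1820.00 | 14.00 | 32.50 | 25480.00 | 59150.00
horizontal leg | 960.00 | 48.00 | 12.00 | 46080.00 | 11520.00
Σ | 2780.00 |  |  | 71560.00 | 70670.00
x̄ = 71560.00 / 2780.00 = 25.74 mm
ȳ = 70670.00 / 2780.00 = 25.42 mm

x̄ = 25.74 mm, ȳ = 25.42 mm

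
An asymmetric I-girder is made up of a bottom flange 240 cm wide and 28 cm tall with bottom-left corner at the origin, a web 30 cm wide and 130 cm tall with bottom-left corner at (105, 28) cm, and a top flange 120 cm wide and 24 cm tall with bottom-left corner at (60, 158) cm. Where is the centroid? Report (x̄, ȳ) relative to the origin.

bottom flange: A = 240 × 28 = 6720.00, centroid at (120.00, 14.00).
web: A = 30 × 130 = 3900.00, centroid at (120.00, 93.00).
top flange: A = 120 × 24 = 2880.00, centroid at (120.00, 170.00).
ΣA = 13500.00 cm², ΣAx̄ = 1620000.00 cm³, ΣAȳ = 946380.00 cm³.
x̄ = 1620000.00/13500.00 = 120.00 cm; ȳ = 946380.00/13500.00 = 70.10 cm.

x̄ = 120.00 cm, ȳ = 70.10 cm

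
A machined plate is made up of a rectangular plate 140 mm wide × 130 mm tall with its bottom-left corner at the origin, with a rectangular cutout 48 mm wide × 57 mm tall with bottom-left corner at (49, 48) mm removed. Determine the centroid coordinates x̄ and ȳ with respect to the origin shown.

plate: A = 140 × 130 = 18200.00, centroid at (70.00, 65.00).
hole: A = −(48 × 57) = -2736.00, centroid at (73.00, 76.50).
ΣA = 15464.00 mm²
ΣAx̄ = (18200.00)(70.00) + (-2736.00)(73.00) = 1074272.00 mm³
ΣAȳ = (18200.00)(65.00) + (-2736.00)(76.50) = 973696.00 mm³
x̄ = 1074272.00 / 15464.00 = 69.47 mm
ȳ = 973696.00 / 15464.00 = 62.97 mm

x̄ = 69.47 mm, ȳ = 62.97 mm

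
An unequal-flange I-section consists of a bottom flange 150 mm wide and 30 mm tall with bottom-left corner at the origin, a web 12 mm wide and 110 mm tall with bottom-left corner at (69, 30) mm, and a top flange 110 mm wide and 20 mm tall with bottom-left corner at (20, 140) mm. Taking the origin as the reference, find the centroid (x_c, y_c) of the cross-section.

bottom flange: A = 150 × 30 = 4500.00, centroid at (75.00, 15.00).
web: A = 12 × 110 = 1320.00, centroid at (75.00, 85.00).
top flange: A = 110 × 20 = 2200.00, centroid at (75.00, 150.00).
ΣA = 8020.00 mm², ΣAx_c = 601500.00 mm³, ΣAy_c = 509700.00 mm³.
x_c = 601500.00/8020.00 = 75.00 mm; y_c = 509700.00/8020.00 = 63.55 mm.

x_c = 75.00 mm, y_c = 63.55 mm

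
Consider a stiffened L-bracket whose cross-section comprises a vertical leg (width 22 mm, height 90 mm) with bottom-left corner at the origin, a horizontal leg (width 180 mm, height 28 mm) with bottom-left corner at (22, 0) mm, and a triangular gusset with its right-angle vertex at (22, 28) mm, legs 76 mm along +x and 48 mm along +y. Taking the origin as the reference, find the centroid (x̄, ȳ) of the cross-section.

vertical leg: A = 22 × 90 = 1980.00, centroid at (11.00, 45.00).
horizontal leg: A = 180 × 28 = 5040.00, centroid at (112.00, 14.00).
gusset: A = ½·76·48 = 1824.00, centroid at (47.33, 44.00).
ΣA = 8844.00 mm²
ΣAx̄ = (1980.00)(11.00) + (5040.00)(112.00) + (1824.00)(47.33) = 672596.00 mm³
ΣAȳ = (1980.00)(45.00) + (5040.00)(14.00) + (1824.00)(44.00) = 239916.00 mm³
x̄ = 672596.00 / 8844.00 = 76.05 mm
ȳ = 239916.00 / 8844.00 = 27.13 mm

x̄ = 76.05 mm, ȳ = 27.13 mm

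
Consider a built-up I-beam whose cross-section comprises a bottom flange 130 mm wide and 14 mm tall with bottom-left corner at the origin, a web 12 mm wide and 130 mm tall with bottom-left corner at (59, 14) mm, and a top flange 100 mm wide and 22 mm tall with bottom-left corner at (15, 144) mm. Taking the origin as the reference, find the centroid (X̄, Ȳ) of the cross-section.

X̄ = 65.00 mm, Ȳ = 85.48 mm

bottom flange: A = 130 × 14 = 1820.00, centroid at (65.00, 7.00).
web: A = 12 × 130 = 1560.00, centroid at (65.00, 79.00).
top flange: A = 100 × 22 = 2200.00, centroid at (65.00, 155.00).
ΣA = 5580.00 mm²
ΣAX̄ = (1820.00)(65.00) + (1560.00)(65.00) + (2200.00)(65.00) = 362700.00 mm³
ΣAȲ = (1820.00)(7.00) + (1560.00)(79.00) + (2200.00)(155.00) = 476980.00 mm³
X̄ = 362700.00 / 5580.00 = 65.00 mm
Ȳ = 476980.00 / 5580.00 = 85.48 mm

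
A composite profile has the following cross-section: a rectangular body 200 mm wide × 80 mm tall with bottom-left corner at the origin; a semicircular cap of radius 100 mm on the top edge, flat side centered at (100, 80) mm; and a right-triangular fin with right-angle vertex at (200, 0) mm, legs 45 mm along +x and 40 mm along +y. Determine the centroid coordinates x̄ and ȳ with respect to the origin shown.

x̄ = 103.17 mm, ȳ = 78.98 mm

Part | A | x̄ᵢ | ȳᵢ | A·x̄ᵢ | A·ȳᵢ
rectangular body | 16000.00 | 100.00 | 40.00 | 1600000.00 | 640000.00
semicircular top | 15707.96 | 100.00 | 122.44 | 1570796.33 | 1923303.73
triangular fin | 900.00 | 215.00 | 13.33 | 193500.00 | 12000.00
Σ | 32607.96 |  |  | 3364296.33 | 2575303.73
x̄ = 3364296.33 / 32607.96 = 103.17 mm
ȳ = 2575303.73 / 32607.96 = 78.98 mm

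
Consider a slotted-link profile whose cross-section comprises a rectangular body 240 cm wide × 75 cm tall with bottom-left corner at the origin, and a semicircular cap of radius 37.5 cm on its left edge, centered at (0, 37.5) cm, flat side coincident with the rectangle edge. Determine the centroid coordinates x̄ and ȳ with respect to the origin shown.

x̄ = 105.14 cm, ȳ = 37.50 cm

rectangular body: A = 240 × 75 = 18000.00, centroid at (120.00, 37.50).
semicircular end: A = ½π·37.5² = 2208.93, centroid at (-15.92, 37.50).
ΣA = 20208.93 cm²
ΣAx̄ = (18000.00)(120.00) + (2208.93)(-15.92) = 2124843.75 cm³
ΣAȳ = (18000.00)(37.50) + (2208.93)(37.50) = 757834.96 cm³
x̄ = 2124843.75 / 20208.93 = 105.14 cm
ȳ = 757834.96 / 20208.93 = 37.50 cm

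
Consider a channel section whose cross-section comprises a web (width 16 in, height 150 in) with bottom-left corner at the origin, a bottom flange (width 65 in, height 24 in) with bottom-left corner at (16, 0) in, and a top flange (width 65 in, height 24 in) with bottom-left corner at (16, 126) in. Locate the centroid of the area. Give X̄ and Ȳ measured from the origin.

web: A = 16 × 150 = 2400.00, centroid at (8.00, 75.00).
bottom flange: A = 65 × 24 = 1560.00, centroid at (48.50, 12.00).
top flange: A = 65 × 24 = 1560.00, centroid at (48.50, 138.00).
ΣA = 5520.00 in²
ΣAX̄ = (2400.00)(8.00) + (1560.00)(48.50) + (1560.00)(48.50) = 170520.00 in³
ΣAȲ = (2400.00)(75.00) + (1560.00)(12.00) + (1560.00)(138.00) = 414000.00 in³
X̄ = 170520.00 / 5520.00 = 30.89 in
Ȳ = 414000.00 / 5520.00 = 75.00 in

X̄ = 30.89 in, Ȳ = 75.00 in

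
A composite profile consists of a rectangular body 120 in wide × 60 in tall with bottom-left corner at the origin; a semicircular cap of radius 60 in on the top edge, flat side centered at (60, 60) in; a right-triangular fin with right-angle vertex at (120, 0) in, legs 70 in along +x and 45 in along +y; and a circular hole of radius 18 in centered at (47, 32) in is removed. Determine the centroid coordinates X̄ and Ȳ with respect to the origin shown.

Part | A | x̄ᵢ | ȳᵢ | A·x̄ᵢ | A·ȳᵢ
rectangular body | 7200.00 | 60.00 | 30.00 | 432000.00 | 216000.00
semicircular top | 5654.87 | 60.00 | 85.46 | 339292.01 | 483292.01
triangular fin | 1575.00 | 143.33 | 15.00 | 225750.00 | 23625.00
hole | -1017.88 | 47.00 | 32.00 | -47840.17 | -32572.03
Σ | 13411.99 |  |  | 949201.83 | 690344.97
X̄ = 949201.83 / 13411.99 = 70.77 in
Ȳ = 690344.97 / 13411.99 = 51.47 in

X̄ = 70.77 in, Ȳ = 51.47 in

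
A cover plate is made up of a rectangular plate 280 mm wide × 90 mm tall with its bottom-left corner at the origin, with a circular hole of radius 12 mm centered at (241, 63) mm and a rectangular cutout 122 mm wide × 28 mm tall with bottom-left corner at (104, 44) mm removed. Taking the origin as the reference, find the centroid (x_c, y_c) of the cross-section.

x_c = 133.85 mm, y_c = 42.54 mm

Part | A | x̄ᵢ | ȳᵢ | A·x̄ᵢ | A·ȳᵢ
plate | 25200.00 | 140.00 | 45.00 | 3528000.00 | 1134000.00
hole 1 | -452.39 | 241.00 | 63.00 | -109025.83 | -28500.53
hole 2 | -3416.00 | 165.00 | 58.00 | -563640.00 | -198128.00
Σ | 21331.61 |  |  | 2855334.17 | 907371.47
x_c = 2855334.17 / 21331.61 = 133.85 mm
y_c = 907371.47 / 21331.61 = 42.54 mm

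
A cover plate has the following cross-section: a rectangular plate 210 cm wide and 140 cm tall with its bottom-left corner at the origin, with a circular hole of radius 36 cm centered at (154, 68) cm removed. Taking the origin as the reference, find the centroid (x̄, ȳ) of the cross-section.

plate: A = 210 × 140 = 29400.00, centroid at (105.00, 70.00).
hole: A = −π·36² = -4071.50, centroid at (154.00, 68.00).
ΣA = 25328.50 cm², ΣAx̄ = 2459988.37 cm³, ΣAȳ = 1781137.72 cm³.
x̄ = 2459988.37/25328.50 = 97.12 cm; ȳ = 1781137.72/25328.50 = 70.32 cm.

x̄ = 97.12 cm, ȳ = 70.32 cm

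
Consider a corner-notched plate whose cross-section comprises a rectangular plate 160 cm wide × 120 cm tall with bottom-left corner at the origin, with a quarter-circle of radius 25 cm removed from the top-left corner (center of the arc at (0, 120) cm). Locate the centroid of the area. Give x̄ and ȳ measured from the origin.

Part | A | x̄ᵢ | ȳᵢ | A·x̄ᵢ | A·ȳᵢ
plate | 19200.00 | 80.00 | 60.00 | 1536000.00 | 1152000.00
removed quarter-circle | -490.87 | 10.61 | 109.39 | -5208.33 | -53696.53
Σ | 18709.13 |  |  | 1530791.67 | 1098303.47
x̄ = 1530791.67 / 18709.13 = 81.82 cm
ȳ = 1098303.47 / 18709.13 = 58.70 cm

x̄ = 81.82 cm, ȳ = 58.70 cm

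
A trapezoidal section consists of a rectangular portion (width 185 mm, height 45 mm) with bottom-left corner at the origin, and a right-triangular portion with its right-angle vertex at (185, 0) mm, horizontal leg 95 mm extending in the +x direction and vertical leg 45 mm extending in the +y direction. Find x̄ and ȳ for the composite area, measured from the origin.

x̄ = 117.87 mm, ȳ = 20.97 mm

rectangular portion: A = 185 × 45 = 8325.00, centroid at (92.50, 22.50).
triangular portion: A = ½·95·45 = 2137.50, centroid at (216.67, 15.00).
ΣA = 10462.50 mm²
ΣAx̄ = (8325.00)(92.50) + (2137.50)(216.67) = 1233187.50 mm³
ΣAȳ = (8325.00)(22.50) + (2137.50)(15.00) = 219375.00 mm³
x̄ = 1233187.50 / 10462.50 = 117.87 mm
ȳ = 219375.00 / 10462.50 = 20.97 mm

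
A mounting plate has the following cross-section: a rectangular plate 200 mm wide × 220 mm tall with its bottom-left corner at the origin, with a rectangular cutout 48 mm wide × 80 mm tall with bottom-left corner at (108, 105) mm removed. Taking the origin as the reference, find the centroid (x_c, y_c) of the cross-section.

plate: A = 200 × 220 = 44000.00, centroid at (100.00, 110.00).
hole: A = −(48 × 80) = -3840.00, centroid at (132.00, 145.00).
ΣA = 40160.00 mm²
ΣAx_c = (44000.00)(100.00) + (-3840.00)(132.00) = 3893120.00 mm³
ΣAy_c = (44000.00)(110.00) + (-3840.00)(145.00) = 4283200.00 mm³
x_c = 3893120.00 / 40160.00 = 96.94 mm
y_c = 4283200.00 / 40160.00 = 106.65 mm

x_c = 96.94 mm, y_c = 106.65 mm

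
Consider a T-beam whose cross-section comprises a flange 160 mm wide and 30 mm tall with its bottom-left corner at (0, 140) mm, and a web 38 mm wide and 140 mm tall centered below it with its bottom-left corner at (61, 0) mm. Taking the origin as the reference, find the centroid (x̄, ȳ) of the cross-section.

Part | A | x̄ᵢ | ȳᵢ | A·x̄ᵢ | A·ȳᵢ
web | 5320.00 | 80.00 | 70.00 | 425600.00 | 372400.00
flange | 4800.00 | 80.00 | 155.00 | 384000.00 | 744000.00
Σ | 10120.00 |  |  | 809600.00 | 1116400.00
x̄ = 809600.00 / 10120.00 = 80.00 mm
ȳ = 1116400.00 / 10120.00 = 110.32 mm

x̄ = 80.00 mm, ȳ = 110.32 mm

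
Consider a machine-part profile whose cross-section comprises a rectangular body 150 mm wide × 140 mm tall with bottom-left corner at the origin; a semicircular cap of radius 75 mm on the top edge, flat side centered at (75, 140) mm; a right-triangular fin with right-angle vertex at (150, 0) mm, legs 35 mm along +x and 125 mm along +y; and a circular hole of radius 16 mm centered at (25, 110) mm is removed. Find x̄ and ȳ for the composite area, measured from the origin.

x̄ = 82.36 mm, ȳ = 95.80 mm

Part | A | x̄ᵢ | ȳᵢ | A·x̄ᵢ | A·ȳᵢ
rectangular body | 21000.00 | 75.00 | 70.00 | 1575000.00 | 1470000.00
semicircular top | 8835.73 | 75.00 | 171.83 | 662679.70 | 1518252.11
triangular fin | 2187.50 | 161.67 | 41.67 | 353645.83 | 91145.83
hole | -804.25 | 25.00 | 110.00 | -20106.19 | -88467.25
Σ | 31218.98 |  |  | 2571219.34 | 2990930.69
x̄ = 2571219.34 / 31218.98 = 82.36 mm
ȳ = 2990930.69 / 31218.98 = 95.80 mm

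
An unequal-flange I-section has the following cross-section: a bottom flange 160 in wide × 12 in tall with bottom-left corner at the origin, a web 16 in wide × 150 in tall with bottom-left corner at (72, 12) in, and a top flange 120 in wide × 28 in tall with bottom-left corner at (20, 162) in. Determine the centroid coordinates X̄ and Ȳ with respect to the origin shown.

bottom flange: A = 160 × 12 = 1920.00, centroid at (80.00, 6.00).
web: A = 16 × 150 = 2400.00, centroid at (80.00, 87.00).
top flange: A = 120 × 28 = 3360.00, centroid at (80.00, 176.00).
ΣA = 7680.00 in²
ΣAX̄ = (1920.00)(80.00) + (2400.00)(80.00) + (3360.00)(80.00) = 614400.00 in³
ΣAȲ = (1920.00)(6.00) + (2400.00)(87.00) + (3360.00)(176.00) = 811680.00 in³
X̄ = 614400.00 / 7680.00 = 80.00 in
Ȳ = 811680.00 / 7680.00 = 105.69 in

X̄ = 80.00 in, Ȳ = 105.69 in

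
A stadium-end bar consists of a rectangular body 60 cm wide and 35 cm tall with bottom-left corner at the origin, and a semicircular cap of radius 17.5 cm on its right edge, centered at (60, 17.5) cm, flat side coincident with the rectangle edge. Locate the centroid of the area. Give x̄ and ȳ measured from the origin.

x̄ = 36.98 cm, ȳ = 17.50 cm

Part | A | x̄ᵢ | ȳᵢ | A·x̄ᵢ | A·ȳᵢ
rectangular body | 2100.00 | 30.00 | 17.50 | 63000.00 | 36750.00
semicircular end | 481.06 | 67.43 | 17.50 | 32436.30 | 8418.49
Σ | 2581.06 |  |  | 95436.30 | 45168.49
x̄ = 95436.30 / 2581.06 = 36.98 cm
ȳ = 45168.49 / 2581.06 = 17.50 cm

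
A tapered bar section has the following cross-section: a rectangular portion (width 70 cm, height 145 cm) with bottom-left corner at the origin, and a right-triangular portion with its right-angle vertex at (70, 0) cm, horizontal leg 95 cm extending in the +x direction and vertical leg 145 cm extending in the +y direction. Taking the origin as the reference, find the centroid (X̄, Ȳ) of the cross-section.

X̄ = 61.95 cm, Ȳ = 62.73 cm

rectangular portion: A = 70 × 145 = 10150.00, centroid at (35.00, 72.50).
triangular portion: A = ½·95·145 = 6887.50, centroid at (101.67, 48.33).
ΣA = 17037.50 cm², ΣAX̄ = 1055479.17 cm³, ΣAȲ = 1068770.83 cm³.
X̄ = 1055479.17/17037.50 = 61.95 cm; Ȳ = 1068770.83/17037.50 = 62.73 cm.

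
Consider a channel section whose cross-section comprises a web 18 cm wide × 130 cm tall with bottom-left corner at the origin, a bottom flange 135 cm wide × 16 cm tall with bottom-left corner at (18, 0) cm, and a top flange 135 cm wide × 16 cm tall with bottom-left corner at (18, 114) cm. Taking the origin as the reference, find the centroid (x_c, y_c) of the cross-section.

x_c = 58.62 cm, y_c = 65.00 cm

web: A = 18 × 130 = 2340.00, centroid at (9.00, 65.00).
bottom flange: A = 135 × 16 = 2160.00, centroid at (85.50, 8.00).
top flange: A = 135 × 16 = 2160.00, centroid at (85.50, 122.00).
ΣA = 6660.00 cm²
ΣAx_c = (2340.00)(9.00) + (2160.00)(85.50) + (2160.00)(85.50) = 390420.00 cm³
ΣAy_c = (2340.00)(65.00) + (2160.00)(8.00) + (2160.00)(122.00) = 432900.00 cm³
x_c = 390420.00 / 6660.00 = 58.62 cm
y_c = 432900.00 / 6660.00 = 65.00 cm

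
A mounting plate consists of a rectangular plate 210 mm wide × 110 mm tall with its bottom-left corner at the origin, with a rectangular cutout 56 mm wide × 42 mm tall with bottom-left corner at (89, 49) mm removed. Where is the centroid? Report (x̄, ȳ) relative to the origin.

x̄ = 103.64 mm, ȳ = 53.30 mm

Part | A | x̄ᵢ | ȳᵢ | A·x̄ᵢ | A·ȳᵢ
plate | 23100.00 | 105.00 | 55.00 | 2425500.00 | 1270500.00
hole | -2352.00 | 117.00 | 70.00 | -275184.00 | -164640.00
Σ | 20748.00 |  |  | 2150316.00 | 1105860.00
x̄ = 2150316.00 / 20748.00 = 103.64 mm
ȳ = 1105860.00 / 20748.00 = 53.30 mm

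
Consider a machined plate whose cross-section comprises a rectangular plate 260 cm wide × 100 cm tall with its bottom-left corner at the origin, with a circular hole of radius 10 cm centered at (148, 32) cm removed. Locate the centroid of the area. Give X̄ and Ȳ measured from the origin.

X̄ = 129.78 cm, Ȳ = 50.22 cm

plate: A = 260 × 100 = 26000.00, centroid at (130.00, 50.00).
hole: A = −π·10² = -314.16, centroid at (148.00, 32.00).
ΣA = 25685.84 cm²
ΣAX̄ = (26000.00)(130.00) + (-314.16)(148.00) = 3333504.43 cm³
ΣAȲ = (26000.00)(50.00) + (-314.16)(32.00) = 1289946.90 cm³
X̄ = 3333504.43 / 25685.84 = 129.78 cm
Ȳ = 1289946.90 / 25685.84 = 50.22 cm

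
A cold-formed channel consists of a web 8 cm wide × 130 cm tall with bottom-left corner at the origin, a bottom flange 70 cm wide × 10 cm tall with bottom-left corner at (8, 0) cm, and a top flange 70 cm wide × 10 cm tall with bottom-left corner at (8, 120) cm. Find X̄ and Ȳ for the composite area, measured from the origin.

web: A = 8 × 130 = 1040.00, centroid at (4.00, 65.00).
bottom flange: A = 70 × 10 = 700.00, centroid at (43.00, 5.00).
top flange: A = 70 × 10 = 700.00, centroid at (43.00, 125.00).
ΣA = 2440.00 cm², ΣAX̄ = 64360.00 cm³, ΣAȲ = 158600.00 cm³.
X̄ = 64360.00/2440.00 = 26.38 cm; Ȳ = 158600.00/2440.00 = 65.00 cm.

X̄ = 26.38 cm, Ȳ = 65.00 cm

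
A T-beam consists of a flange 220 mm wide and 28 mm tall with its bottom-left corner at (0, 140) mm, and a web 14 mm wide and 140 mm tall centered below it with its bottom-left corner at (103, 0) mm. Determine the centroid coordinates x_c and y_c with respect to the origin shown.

x_c = 110.00 mm, y_c = 133.72 mm

web: A = 14 × 140 = 1960.00, centroid at (110.00, 70.00).
flange: A = 220 × 28 = 6160.00, centroid at (110.00, 154.00).
ΣA = 8120.00 mm², ΣAx_c = 893200.00 mm³, ΣAy_c = 1085840.00 mm³.
x_c = 893200.00/8120.00 = 110.00 mm; y_c = 1085840.00/8120.00 = 133.72 mm.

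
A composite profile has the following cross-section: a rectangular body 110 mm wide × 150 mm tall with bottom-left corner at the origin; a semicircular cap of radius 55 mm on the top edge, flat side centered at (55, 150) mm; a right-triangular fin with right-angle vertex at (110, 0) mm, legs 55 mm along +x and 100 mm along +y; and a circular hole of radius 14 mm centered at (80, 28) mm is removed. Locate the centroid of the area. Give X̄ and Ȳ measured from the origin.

X̄ = 62.97 mm, Ȳ = 91.32 mm

Part | A | x̄ᵢ | ȳᵢ | A·x̄ᵢ | A·ȳᵢ
rectangular body | 16500.00 | 55.00 | 75.00 | 907500.00 | 1237500.00
semicircular top | 4751.66 | 55.00 | 173.34 | 261341.24 | 823665.50
triangular fin | 2750.00 | 128.33 | 33.33 | 352916.67 | 91666.67
hole | -615.75 | 80.00 | 28.00 | -49260.17 | -17241.06
Σ | 23385.91 |  |  | 1472497.73 | 2135591.11
X̄ = 1472497.73 / 23385.91 = 62.97 mm
Ȳ = 2135591.11 / 23385.91 = 91.32 mm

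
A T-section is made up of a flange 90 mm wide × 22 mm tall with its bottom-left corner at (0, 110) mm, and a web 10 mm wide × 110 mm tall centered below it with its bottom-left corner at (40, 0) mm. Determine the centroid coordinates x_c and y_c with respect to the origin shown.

Part | A | x̄ᵢ | ȳᵢ | A·x̄ᵢ | A·ȳᵢ
web | 1100.00 | 45.00 | 55.00 | 49500.00 | 60500.00
flange | 1980.00 | 45.00 | 121.00 | 89100.00 | 239580.00
Σ | 3080.00 |  |  | 138600.00 | 300080.00
x_c = 138600.00 / 3080.00 = 45.00 mm
y_c = 300080.00 / 3080.00 = 97.43 mm

x_c = 45.00 mm, y_c = 97.43 mm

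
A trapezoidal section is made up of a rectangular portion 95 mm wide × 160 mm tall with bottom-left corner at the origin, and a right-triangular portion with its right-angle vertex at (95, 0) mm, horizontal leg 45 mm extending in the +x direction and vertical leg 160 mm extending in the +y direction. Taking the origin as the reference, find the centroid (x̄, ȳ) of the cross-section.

rectangular portion: A = 95 × 160 = 15200.00, centroid at (47.50, 80.00).
triangular portion: A = ½·45·160 = 3600.00, centroid at (110.00, 53.33).
ΣA = 18800.00 mm², ΣAx̄ = 1118000.00 mm³, ΣAȳ = 1408000.00 mm³.
x̄ = 1118000.00/18800.00 = 59.47 mm; ȳ = 1408000.00/18800.00 = 74.89 mm.

x̄ = 59.47 mm, ȳ = 74.89 mm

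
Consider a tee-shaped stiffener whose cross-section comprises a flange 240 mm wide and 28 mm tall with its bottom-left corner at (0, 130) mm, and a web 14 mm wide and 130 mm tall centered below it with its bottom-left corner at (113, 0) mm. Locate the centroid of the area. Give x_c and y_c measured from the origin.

Part | A | x̄ᵢ | ȳᵢ | A·x̄ᵢ | A·ȳᵢ
web | 1820.00 | 120.00 | 65.00 | 218400.00 | 118300.00
flange | 6720.00 | 120.00 | 144.00 | 806400.00 | 967680.00
Σ | 8540.00 |  |  | 1024800.00 | 1085980.00
x_c = 1024800.00 / 8540.00 = 120.00 mm
y_c = 1085980.00 / 8540.00 = 127.16 mm

x_c = 120.00 mm, y_c = 127.16 mm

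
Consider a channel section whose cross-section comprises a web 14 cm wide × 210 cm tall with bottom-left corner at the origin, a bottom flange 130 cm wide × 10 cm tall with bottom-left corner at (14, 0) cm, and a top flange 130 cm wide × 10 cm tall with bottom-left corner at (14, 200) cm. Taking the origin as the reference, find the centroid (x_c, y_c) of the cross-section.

x_c = 40.79 cm, y_c = 105.00 cm

web: A = 14 × 210 = 2940.00, centroid at (7.00, 105.00).
bottom flange: A = 130 × 10 = 1300.00, centroid at (79.00, 5.00).
top flange: A = 130 × 10 = 1300.00, centroid at (79.00, 205.00).
ΣA = 5540.00 cm²
ΣAx_c = (2940.00)(7.00) + (1300.00)(79.00) + (1300.00)(79.00) = 225980.00 cm³
ΣAy_c = (2940.00)(105.00) + (1300.00)(5.00) + (1300.00)(205.00) = 581700.00 cm³
x_c = 225980.00 / 5540.00 = 40.79 cm
y_c = 581700.00 / 5540.00 = 105.00 cm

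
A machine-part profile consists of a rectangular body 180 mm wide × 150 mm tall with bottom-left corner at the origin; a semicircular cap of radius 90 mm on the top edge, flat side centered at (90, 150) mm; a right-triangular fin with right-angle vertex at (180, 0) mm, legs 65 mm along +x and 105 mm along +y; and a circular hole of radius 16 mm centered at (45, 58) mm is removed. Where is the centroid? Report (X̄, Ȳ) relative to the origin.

X̄ = 99.86 mm, Ȳ = 106.12 mm

Part | A | x̄ᵢ | ȳᵢ | A·x̄ᵢ | A·ȳᵢ
rectangular body | 27000.00 | 90.00 | 75.00 | 2430000.00 | 2025000.00
semicircular top | 12723.45 | 90.00 | 188.20 | 1145110.52 | 2394517.54
triangular fin | 3412.50 | 201.67 | 35.00 | 688187.50 | 119437.50
hole | -804.25 | 45.00 | 58.00 | -36191.15 | -46646.37
Σ | 42331.70 |  |  | 4227106.87 | 4492308.67
X̄ = 4227106.87 / 42331.70 = 99.86 mm
Ȳ = 4492308.67 / 42331.70 = 106.12 mm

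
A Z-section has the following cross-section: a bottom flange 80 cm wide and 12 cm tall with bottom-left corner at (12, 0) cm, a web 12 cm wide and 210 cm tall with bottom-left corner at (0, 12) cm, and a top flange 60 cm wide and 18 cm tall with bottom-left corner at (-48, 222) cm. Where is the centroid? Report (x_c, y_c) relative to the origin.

bottom flange: A = 80 × 12 = 960.00, centroid at (52.00, 6.00).
web: A = 12 × 210 = 2520.00, centroid at (6.00, 117.00).
top flange: A = 60 × 18 = 1080.00, centroid at (-18.00, 231.00).
ΣA = 4560.00 cm², ΣAx_c = 45600.00 cm³, ΣAy_c = 550080.00 cm³.
x_c = 45600.00/4560.00 = 10.00 cm; y_c = 550080.00/4560.00 = 120.63 cm.

x_c = 10.00 cm, y_c = 120.63 cm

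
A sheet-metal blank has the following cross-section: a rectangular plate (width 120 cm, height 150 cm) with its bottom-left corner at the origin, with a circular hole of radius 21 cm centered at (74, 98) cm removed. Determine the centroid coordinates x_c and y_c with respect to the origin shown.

x_c = 58.83 cm, y_c = 73.08 cm

Part | A | x̄ᵢ | ȳᵢ | A·x̄ᵢ | A·ȳᵢ
plate | 18000.00 | 60.00 | 75.00 | 1080000.00 | 1350000.00
hole | -1385.44 | 74.00 | 98.00 | -102522.73 | -135773.35
Σ | 16614.56 |  |  | 977477.27 | 1214226.65
x_c = 977477.27 / 16614.56 = 58.83 cm
y_c = 1214226.65 / 16614.56 = 73.08 cm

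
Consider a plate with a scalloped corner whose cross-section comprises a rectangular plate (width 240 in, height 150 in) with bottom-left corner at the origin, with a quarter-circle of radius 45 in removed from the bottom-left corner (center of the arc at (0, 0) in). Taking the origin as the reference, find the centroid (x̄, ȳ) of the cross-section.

Part | A | x̄ᵢ | ȳᵢ | A·x̄ᵢ | A·ȳᵢ
plate | 36000.00 | 120.00 | 75.00 | 4320000.00 | 2700000.00
removed quarter-circle | -1590.43 | 19.10 | 19.10 | -30375.00 | -30375.00
Σ | 34409.57 |  |  | 4289625.00 | 2669625.00
x̄ = 4289625.00 / 34409.57 = 124.66 in
ȳ = 2669625.00 / 34409.57 = 77.58 in

x̄ = 124.66 in, ȳ = 77.58 in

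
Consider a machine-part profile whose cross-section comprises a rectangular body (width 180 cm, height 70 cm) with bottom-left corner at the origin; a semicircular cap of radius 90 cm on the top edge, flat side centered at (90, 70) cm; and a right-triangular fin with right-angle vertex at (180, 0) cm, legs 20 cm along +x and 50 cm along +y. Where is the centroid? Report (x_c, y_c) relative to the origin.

rectangular body: A = 180 × 70 = 12600.00, centroid at (90.00, 35.00).
semicircular top: A = ½π·90² = 12723.45, centroid at (90.00, 108.20).
triangular fin: A = ½·20·50 = 500.00, centroid at (186.67, 16.67).
ΣA = 25823.45 cm²
ΣAx_c = (12600.00)(90.00) + (12723.45)(90.00) + (500.00)(186.67) = 2372443.86 cm³
ΣAy_c = (12600.00)(35.00) + (12723.45)(108.20) + (500.00)(16.67) = 1825974.85 cm³
x_c = 2372443.86 / 25823.45 = 91.87 cm
y_c = 1825974.85 / 25823.45 = 70.71 cm

x_c = 91.87 cm, y_c = 70.71 cm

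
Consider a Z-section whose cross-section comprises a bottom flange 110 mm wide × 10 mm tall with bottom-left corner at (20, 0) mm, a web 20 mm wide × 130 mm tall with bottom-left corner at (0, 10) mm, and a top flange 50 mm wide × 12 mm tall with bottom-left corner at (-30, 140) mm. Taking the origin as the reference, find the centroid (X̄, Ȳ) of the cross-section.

bottom flange: A = 110 × 10 = 1100.00, centroid at (75.00, 5.00).
web: A = 20 × 130 = 2600.00, centroid at (10.00, 75.00).
top flange: A = 50 × 12 = 600.00, centroid at (-5.00, 146.00).
ΣA = 4300.00 mm², ΣAX̄ = 105500.00 mm³, ΣAȲ = 288100.00 mm³.
X̄ = 105500.00/4300.00 = 24.53 mm; Ȳ = 288100.00/4300.00 = 67.00 mm.

X̄ = 24.53 mm, Ȳ = 67.00 mm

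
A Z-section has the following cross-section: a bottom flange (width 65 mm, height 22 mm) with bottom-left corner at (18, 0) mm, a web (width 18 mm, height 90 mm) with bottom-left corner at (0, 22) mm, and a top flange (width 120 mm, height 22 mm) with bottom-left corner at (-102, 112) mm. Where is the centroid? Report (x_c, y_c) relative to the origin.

bottom flange: A = 65 × 22 = 1430.00, centroid at (50.50, 11.00).
web: A = 18 × 90 = 1620.00, centroid at (9.00, 67.00).
top flange: A = 120 × 22 = 2640.00, centroid at (-42.00, 123.00).
ΣA = 5690.00 mm²
ΣAx_c = (1430.00)(50.50) + (1620.00)(9.00) + (2640.00)(-42.00) = -24085.00 mm³
ΣAy_c = (1430.00)(11.00) + (1620.00)(67.00) + (2640.00)(123.00) = 448990.00 mm³
x_c = -24085.00 / 5690.00 = -4.23 mm
y_c = 448990.00 / 5690.00 = 78.91 mm

x_c = -4.23 mm, y_c = 78.91 mm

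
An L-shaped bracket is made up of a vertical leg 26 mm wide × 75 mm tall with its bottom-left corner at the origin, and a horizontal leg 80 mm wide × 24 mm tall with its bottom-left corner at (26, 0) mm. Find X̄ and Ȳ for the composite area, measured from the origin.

Part | A | x̄ᵢ | ȳᵢ | A·x̄ᵢ | A·ȳᵢ
vertical leg | 1950.00 | 13.00 | 37.50 | 25350.00 | 73125.00
horizontal leg | 1920.00 | 66.00 | 12.00 | 126720.00 | 23040.00
Σ | 3870.00 |  |  | 152070.00 | 96165.00
X̄ = 152070.00 / 3870.00 = 39.29 mm
Ȳ = 96165.00 / 3870.00 = 24.85 mm

X̄ = 39.29 mm, Ȳ = 24.85 mm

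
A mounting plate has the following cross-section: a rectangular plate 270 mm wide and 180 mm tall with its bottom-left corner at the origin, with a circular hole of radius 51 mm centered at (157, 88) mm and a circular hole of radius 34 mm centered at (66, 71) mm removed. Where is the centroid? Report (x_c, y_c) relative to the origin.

Part | A | x̄ᵢ | ȳᵢ | A·x̄ᵢ | A·ȳᵢ
plate | 48600.00 | 135.00 | 90.00 | 6561000.00 | 4374000.00
hole 1 | -8171.28 | 157.00 | 88.00 | -1282891.35 | -719072.86
hole 2 | -3631.68 | 66.00 | 71.00 | -239690.95 | -257849.36
Σ | 36797.04 |  |  | 5038417.70 | 3397077.78
x_c = 5038417.70 / 36797.04 = 136.92 mm
y_c = 3397077.78 / 36797.04 = 92.32 mm

x_c = 136.92 mm, y_c = 92.32 mm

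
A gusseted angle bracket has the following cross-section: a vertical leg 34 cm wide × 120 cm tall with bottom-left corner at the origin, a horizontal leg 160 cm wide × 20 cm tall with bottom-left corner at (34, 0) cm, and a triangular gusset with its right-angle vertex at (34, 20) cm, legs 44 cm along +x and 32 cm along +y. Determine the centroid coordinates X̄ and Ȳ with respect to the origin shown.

X̄ = 58.67 cm, Ȳ = 37.37 cm

vertical leg: A = 34 × 120 = 4080.00, centroid at (17.00, 60.00).
horizontal leg: A = 160 × 20 = 3200.00, centroid at (114.00, 10.00).
gusset: A = ½·44·32 = 704.00, centroid at (48.67, 30.67).
ΣA = 7984.00 cm²
ΣAX̄ = (4080.00)(17.00) + (3200.00)(114.00) + (704.00)(48.67) = 468421.33 cm³
ΣAȲ = (4080.00)(60.00) + (3200.00)(10.00) + (704.00)(30.67) = 298389.33 cm³
X̄ = 468421.33 / 7984.00 = 58.67 cm
Ȳ = 298389.33 / 7984.00 = 37.37 cm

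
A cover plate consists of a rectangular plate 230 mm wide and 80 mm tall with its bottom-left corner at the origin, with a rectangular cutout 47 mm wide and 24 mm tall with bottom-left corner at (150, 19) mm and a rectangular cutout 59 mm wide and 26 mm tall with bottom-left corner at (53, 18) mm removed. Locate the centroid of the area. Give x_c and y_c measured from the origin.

plate: A = 230 × 80 = 18400.00, centroid at (115.00, 40.00).
hole 1: A = −(47 × 24) = -1128.00, centroid at (173.50, 31.00).
hole 2: A = −(59 × 26) = -1534.00, centroid at (82.50, 31.00).
ΣA = 15738.00 mm²
ΣAx_c = (18400.00)(115.00) + (-1128.00)(173.50) + (-1534.00)(82.50) = 1793737.00 mm³
ΣAy_c = (18400.00)(40.00) + (-1128.00)(31.00) + (-1534.00)(31.00) = 653478.00 mm³
x_c = 1793737.00 / 15738.00 = 113.97 mm
y_c = 653478.00 / 15738.00 = 41.52 mm

x_c = 113.97 mm, y_c = 41.52 mm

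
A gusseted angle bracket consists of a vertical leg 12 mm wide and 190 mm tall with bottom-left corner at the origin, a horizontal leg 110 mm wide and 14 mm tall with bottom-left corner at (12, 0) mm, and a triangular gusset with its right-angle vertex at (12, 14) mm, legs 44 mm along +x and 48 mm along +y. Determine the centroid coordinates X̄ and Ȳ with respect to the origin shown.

vertical leg: A = 12 × 190 = 2280.00, centroid at (6.00, 95.00).
horizontal leg: A = 110 × 14 = 1540.00, centroid at (67.00, 7.00).
gusset: A = ½·44·48 = 1056.00, centroid at (26.67, 30.00).
ΣA = 4876.00 mm²
ΣAX̄ = (2280.00)(6.00) + (1540.00)(67.00) + (1056.00)(26.67) = 145020.00 mm³
ΣAȲ = (2280.00)(95.00) + (1540.00)(7.00) + (1056.00)(30.00) = 259060.00 mm³
X̄ = 145020.00 / 4876.00 = 29.74 mm
Ȳ = 259060.00 / 4876.00 = 53.13 mm

X̄ = 29.74 mm, Ȳ = 53.13 mm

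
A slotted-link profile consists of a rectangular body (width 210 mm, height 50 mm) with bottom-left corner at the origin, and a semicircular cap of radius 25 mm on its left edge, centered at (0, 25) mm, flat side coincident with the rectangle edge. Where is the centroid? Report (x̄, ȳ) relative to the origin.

rectangular body: A = 210 × 50 = 10500.00, centroid at (105.00, 25.00).
semicircular end: A = ½π·25² = 981.75, centroid at (-10.61, 25.00).
ΣA = 11481.75 mm², ΣAx̄ = 1092083.33 mm³, ΣAȳ = 287043.69 mm³.
x̄ = 1092083.33/11481.75 = 95.11 mm; ȳ = 287043.69/11481.75 = 25.00 mm.

x̄ = 95.11 mm, ȳ = 25.00 mm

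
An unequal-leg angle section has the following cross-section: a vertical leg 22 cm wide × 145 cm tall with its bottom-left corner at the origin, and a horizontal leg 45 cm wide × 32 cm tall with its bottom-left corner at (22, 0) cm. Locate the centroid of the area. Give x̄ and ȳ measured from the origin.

vertical leg: A = 22 × 145 = 3190.00, centroid at (11.00, 72.50).
horizontal leg: A = 45 × 32 = 1440.00, centroid at (44.50, 16.00).
ΣA = 4630.00 cm², ΣAx̄ = 99170.00 cm³, ΣAȳ = 254315.00 cm³.
x̄ = 99170.00/4630.00 = 21.42 cm; ȳ = 254315.00/4630.00 = 54.93 cm.

x̄ = 21.42 cm, ȳ = 54.93 cm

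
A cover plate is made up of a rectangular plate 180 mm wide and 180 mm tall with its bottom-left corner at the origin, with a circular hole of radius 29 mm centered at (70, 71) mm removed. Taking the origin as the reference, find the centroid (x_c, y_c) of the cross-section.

x_c = 91.78 mm, y_c = 91.69 mm

plate: A = 180 × 180 = 32400.00, centroid at (90.00, 90.00).
hole: A = −π·29² = -2642.08, centroid at (70.00, 71.00).
ΣA = 29757.92 mm²
ΣAx_c = (32400.00)(90.00) + (-2642.08)(70.00) = 2731054.44 mm³
ΣAy_c = (32400.00)(90.00) + (-2642.08)(71.00) = 2728412.36 mm³
x_c = 2731054.44 / 29757.92 = 91.78 mm
y_c = 2728412.36 / 29757.92 = 91.69 mm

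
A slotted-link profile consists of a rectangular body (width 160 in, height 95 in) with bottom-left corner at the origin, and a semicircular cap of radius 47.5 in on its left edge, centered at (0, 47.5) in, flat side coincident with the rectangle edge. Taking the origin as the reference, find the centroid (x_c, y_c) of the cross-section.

rectangular body: A = 160 × 95 = 15200.00, centroid at (80.00, 47.50).
semicircular end: A = ½π·47.5² = 3544.11, centroid at (-20.16, 47.50).
ΣA = 18744.11 in², ΣAx_c = 1144552.08 in³, ΣAy_c = 890345.19 in³.
x_c = 1144552.08/18744.11 = 61.06 in; y_c = 890345.19/18744.11 = 47.50 in.

x_c = 61.06 in, y_c = 47.50 in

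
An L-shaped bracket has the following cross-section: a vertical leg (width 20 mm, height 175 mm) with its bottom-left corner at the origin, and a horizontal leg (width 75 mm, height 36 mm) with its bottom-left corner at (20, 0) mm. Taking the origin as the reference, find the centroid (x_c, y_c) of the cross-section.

Part | A | x̄ᵢ | ȳᵢ | A·x̄ᵢ | A·ȳᵢ
vertical leg | 3500.00 | 10.00 | 87.50 | 35000.00 | 306250.00
horizontal leg | 2700.00 | 57.50 | 18.00 | 155250.00 | 48600.00
Σ | 6200.00 |  |  | 190250.00 | 354850.00
x_c = 190250.00 / 6200.00 = 30.69 mm
y_c = 354850.00 / 6200.00 = 57.23 mm

x_c = 30.69 mm, y_c = 57.23 mm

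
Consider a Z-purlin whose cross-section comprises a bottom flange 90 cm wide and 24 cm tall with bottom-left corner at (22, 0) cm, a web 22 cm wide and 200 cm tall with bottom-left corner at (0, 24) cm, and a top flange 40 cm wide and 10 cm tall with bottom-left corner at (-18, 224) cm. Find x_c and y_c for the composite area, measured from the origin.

bottom flange: A = 90 × 24 = 2160.00, centroid at (67.00, 12.00).
web: A = 22 × 200 = 4400.00, centroid at (11.00, 124.00).
top flange: A = 40 × 10 = 400.00, centroid at (2.00, 229.00).
ΣA = 6960.00 cm²
ΣAx_c = (2160.00)(67.00) + (4400.00)(11.00) + (400.00)(2.00) = 193920.00 cm³
ΣAy_c = (2160.00)(12.00) + (4400.00)(124.00) + (400.00)(229.00) = 663120.00 cm³
x_c = 193920.00 / 6960.00 = 27.86 cm
y_c = 663120.00 / 6960.00 = 95.28 cm

x_c = 27.86 cm, y_c = 95.28 cm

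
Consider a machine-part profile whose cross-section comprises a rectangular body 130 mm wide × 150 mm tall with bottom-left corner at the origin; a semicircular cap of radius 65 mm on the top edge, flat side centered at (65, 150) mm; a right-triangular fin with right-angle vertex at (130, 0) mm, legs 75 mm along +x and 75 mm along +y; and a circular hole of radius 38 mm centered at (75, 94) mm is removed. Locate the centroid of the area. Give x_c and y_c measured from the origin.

x_c = 73.51 mm, y_c = 93.60 mm

rectangular body: A = 130 × 150 = 19500.00, centroid at (65.00, 75.00).
semicircular top: A = ½π·65² = 6636.61, centroid at (65.00, 177.59).
triangular fin: A = ½·75·75 = 2812.50, centroid at (155.00, 25.00).
hole: A = −π·38² = -4536.46, centroid at (75.00, 94.00).
ΣA = 24412.65 mm²
ΣAx_c = (19500.00)(65.00) + (6636.61)(65.00) + (2812.50)(155.00) + (-4536.46)(75.00) = 1794582.96 mm³
ΣAy_c = (19500.00)(75.00) + (6636.61)(177.59) + (2812.50)(25.00) + (-4536.46)(94.00) = 2284960.79 mm³
x_c = 1794582.96 / 24412.65 = 73.51 mm
y_c = 2284960.79 / 24412.65 = 93.60 mm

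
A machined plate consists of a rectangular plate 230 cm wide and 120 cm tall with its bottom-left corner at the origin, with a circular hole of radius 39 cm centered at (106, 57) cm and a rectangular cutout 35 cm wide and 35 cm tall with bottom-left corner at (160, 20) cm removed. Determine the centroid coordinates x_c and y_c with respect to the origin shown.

x_c = 113.45 cm, y_c = 61.94 cm

Part | A | x̄ᵢ | ȳᵢ | A·x̄ᵢ | A·ȳᵢ
plate | 27600.00 | 115.00 | 60.00 | 3174000.00 | 1656000.00
hole 1 | -4778.36 | 106.00 | 57.00 | -506506.42 | -272366.66
hole 2 | -1225.00 | 177.50 | 37.50 | -217437.50 | -45937.50
Σ | 21596.64 |  |  | 2450056.08 | 1337695.84
x_c = 2450056.08 / 21596.64 = 113.45 cm
y_c = 1337695.84 / 21596.64 = 61.94 cm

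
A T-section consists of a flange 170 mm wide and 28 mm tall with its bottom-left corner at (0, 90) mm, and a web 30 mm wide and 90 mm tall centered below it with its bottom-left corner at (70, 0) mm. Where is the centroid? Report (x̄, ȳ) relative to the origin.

x̄ = 85.00 mm, ȳ = 82.65 mm

web: A = 30 × 90 = 2700.00, centroid at (85.00, 45.00).
flange: A = 170 × 28 = 4760.00, centroid at (85.00, 104.00).
ΣA = 7460.00 mm², ΣAx̄ = 634100.00 mm³, ΣAȳ = 616540.00 mm³.
x̄ = 634100.00/7460.00 = 85.00 mm; ȳ = 616540.00/7460.00 = 82.65 mm.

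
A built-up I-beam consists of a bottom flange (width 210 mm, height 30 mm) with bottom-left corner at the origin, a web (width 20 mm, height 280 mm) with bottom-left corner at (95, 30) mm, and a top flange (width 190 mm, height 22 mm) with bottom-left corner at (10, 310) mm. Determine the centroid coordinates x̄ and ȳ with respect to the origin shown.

bottom flange: A = 210 × 30 = 6300.00, centroid at (105.00, 15.00).
web: A = 20 × 280 = 5600.00, centroid at (105.00, 170.00).
top flange: A = 190 × 22 = 4180.00, centroid at (105.00, 321.00).
ΣA = 16080.00 mm², ΣAx̄ = 1688400.00 mm³, ΣAȳ = 2388280.00 mm³.
x̄ = 1688400.00/16080.00 = 105.00 mm; ȳ = 2388280.00/16080.00 = 148.52 mm.

x̄ = 105.00 mm, ȳ = 148.52 mm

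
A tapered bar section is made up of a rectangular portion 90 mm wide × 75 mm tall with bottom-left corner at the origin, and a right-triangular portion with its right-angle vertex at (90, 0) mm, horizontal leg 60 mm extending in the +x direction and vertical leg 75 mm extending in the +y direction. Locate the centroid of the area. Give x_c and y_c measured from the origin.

x_c = 61.25 mm, y_c = 34.38 mm

rectangular portion: A = 90 × 75 = 6750.00, centroid at (45.00, 37.50).
triangular portion: A = ½·60·75 = 2250.00, centroid at (110.00, 25.00).
ΣA = 9000.00 mm², ΣAx_c = 551250.00 mm³, ΣAy_c = 309375.00 mm³.
x_c = 551250.00/9000.00 = 61.25 mm; y_c = 309375.00/9000.00 = 34.38 mm.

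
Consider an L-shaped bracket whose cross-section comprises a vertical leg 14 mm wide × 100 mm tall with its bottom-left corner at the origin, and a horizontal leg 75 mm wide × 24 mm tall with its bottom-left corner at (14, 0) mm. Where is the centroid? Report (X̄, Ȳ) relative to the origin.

vertical leg: A = 14 × 100 = 1400.00, centroid at (7.00, 50.00).
horizontal leg: A = 75 × 24 = 1800.00, centroid at (51.50, 12.00).
ΣA = 3200.00 mm², ΣAX̄ = 102500.00 mm³, ΣAȲ = 91600.00 mm³.
X̄ = 102500.00/3200.00 = 32.03 mm; Ȳ = 91600.00/3200.00 = 28.62 mm.

X̄ = 32.03 mm, Ȳ = 28.62 mm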